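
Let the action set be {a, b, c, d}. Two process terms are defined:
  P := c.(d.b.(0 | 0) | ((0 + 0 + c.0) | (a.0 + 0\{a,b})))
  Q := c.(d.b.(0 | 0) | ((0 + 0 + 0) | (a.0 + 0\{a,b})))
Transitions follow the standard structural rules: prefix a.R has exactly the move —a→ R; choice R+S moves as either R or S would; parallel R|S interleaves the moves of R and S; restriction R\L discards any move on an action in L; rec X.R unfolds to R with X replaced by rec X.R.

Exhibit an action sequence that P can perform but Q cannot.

cc

Reachable graph of P (13 states):
  p0 = c.(d.b.(0 | 0) | ((0 + 0 + c.0) | (a.0 + 0\{a,b}))) | —c→ p1
  p1 = d.b.(0 | 0) | ((0 + 0 + c.0) | (a.0 + 0\{a,b})) | —a→ p2, —c→ p3, —d→ p4
  p2 = d.b.(0 | 0) | ((0 + 0 + c.0) | 0) | —c→ p5, —d→ p6
  p3 = d.b.(0 | 0) | (0 | (a.0 + 0\{a,b})) | —a→ p5, —d→ p7
  p4 = b.(0 | 0) | ((0 + 0 + c.0) | (a.0 + 0\{a,b})) | —a→ p6, —b→ p8, —c→ p7
  p5 = d.b.(0 | 0) | (0 | 0) | —d→ p9
  p6 = b.(0 | 0) | ((0 + 0 + c.0) | 0) | —b→ p10, —c→ p9
  p7 = b.(0 | 0) | (0 | (a.0 + 0\{a,b})) | —a→ p9, —b→ p11
  p8 = 0 | 0 | ((0 + 0 + c.0) | (a.0 + 0\{a,b})) | —a→ p10, —c→ p11
  p9 = b.(0 | 0) | (0 | 0) | —b→ p12
  p10 = 0 | 0 | ((0 + 0 + c.0) | 0) | —c→ p12
  p11 = 0 | 0 | (0 | (a.0 + 0\{a,b})) | —a→ p12
  p12 = 0 | 0 | (0 | 0) | (no moves)
Reachable graph of Q (7 states):
  q0 = c.(d.b.(0 | 0) | ((0 + 0 + 0) | (a.0 + 0\{a,b}))) | —c→ q1
  q1 = d.b.(0 | 0) | ((0 + 0 + 0) | (a.0 + 0\{a,b})) | —a→ q2, —d→ q3
  q2 = d.b.(0 | 0) | ((0 + 0 + 0) | 0) | —d→ q4
  q3 = b.(0 | 0) | ((0 + 0 + 0) | (a.0 + 0\{a,b})) | —a→ q4, —b→ q5
  q4 = b.(0 | 0) | ((0 + 0 + 0) | 0) | —b→ q6
  q5 = 0 | 0 | ((0 + 0 + 0) | (a.0 + 0\{a,b})) | —a→ q6
  q6 = 0 | 0 | ((0 + 0 + 0) | 0) | (no moves)
Executing cc from P (initial set {p0}):
  step 1 (c): {p1}
  step 2 (c): {p3}
  ✓ P
Executing cc from Q (initial set {q0}):
  step 1 (c): {q1}
  step 2 (c): no successor for Q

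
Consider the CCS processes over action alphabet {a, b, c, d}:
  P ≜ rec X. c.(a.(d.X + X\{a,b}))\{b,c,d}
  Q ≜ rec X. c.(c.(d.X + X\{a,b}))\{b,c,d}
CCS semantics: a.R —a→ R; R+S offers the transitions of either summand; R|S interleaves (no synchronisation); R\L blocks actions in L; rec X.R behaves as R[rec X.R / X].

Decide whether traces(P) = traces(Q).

trace-distinct — witness ⟨ca⟩

LTS(P): 3 reachable states
  m0 = rec X. c.(a.(d.X + X\{a,b}))\{b,c,d} → -c-> m1
  m1 = (a.(d.(rec X. c.(a.(d.X + X\{a,b}))\{b,c,d}) + (rec X. c.(a.(d.X + X\{a,b}))\{b,c,d})\{a,b}))\{b,c,d} → -a-> m2
  m2 = (d.(rec X. c.(a.(d.X + X\{a,b}))\{b,c,d}) + (rec X. c.(a.(d.X + X\{a,b}))\{b,c,d})\{a,b})\{b,c,d} → ·
LTS(Q): 2 reachable states
  n0 = rec X. c.(c.(d.X + X\{a,b}))\{b,c,d} → -c-> n1
  n1 = (c.(d.(rec X. c.(c.(d.X + X\{a,b}))\{b,c,d}) + (rec X. c.(c.(d.X + X\{a,b}))\{b,c,d})\{a,b}))\{b,c,d} → ·
Executing ca from P (initial set {m0}):
  step 1 (c): {m1}
  step 2 (a): {m2}
  ✓ P
Executing ca from Q (initial set {n0}):
  step 1 (c): {n1}
  step 2 (a): no successor for Q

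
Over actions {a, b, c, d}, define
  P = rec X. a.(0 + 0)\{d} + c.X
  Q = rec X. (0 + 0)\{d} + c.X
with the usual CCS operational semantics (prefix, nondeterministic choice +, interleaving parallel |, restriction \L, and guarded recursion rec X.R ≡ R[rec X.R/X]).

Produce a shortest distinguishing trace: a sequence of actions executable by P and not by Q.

a

P's transition system — 2 states:
  s0 = rec X. a.(0 + 0)\{d} + c.X :: -a-> s1, -c-> s0
  s1 = (0 + 0)\{d} :: ·
Q's transition system — 1 states:
  t0 = rec X. (0 + 0)\{d} + c.X :: -c-> t0
Trace ⟨a⟩ through P, begin at {s0}:
  after a @ step 1: {s1}
  ✓ P
Trace ⟨a⟩ through Q, begin at {t0}:
  after a @ step 1: ∅  — Q cannot continue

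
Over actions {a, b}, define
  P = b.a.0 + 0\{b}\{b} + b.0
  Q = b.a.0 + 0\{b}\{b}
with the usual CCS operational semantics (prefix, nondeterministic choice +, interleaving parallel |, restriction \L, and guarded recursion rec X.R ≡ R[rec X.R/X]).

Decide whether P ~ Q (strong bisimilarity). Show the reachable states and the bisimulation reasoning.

P's transition system — 3 states:
  p0 = b.a.0 + 0\{b}\{b} + b.0 ⊢ -b-> p1, -b-> p2
  p1 = 0 ⊢ deadlocked
  p2 = a.0 ⊢ -a-> p1
Q's transition system — 3 states:
  q0 = b.a.0 + 0\{b}\{b} ⊢ -b-> q1
  q1 = a.0 ⊢ -a-> q2
  q2 = 0 ⊢ deadlocked
Partition-refinement fixed point:
  B0 = {p0}
  B1 = {p2, q1}
  B2 = {p1, q2}
  B3 = {q0}
p0 ∈ B0, q0 ∈ B3 → different blocks

NO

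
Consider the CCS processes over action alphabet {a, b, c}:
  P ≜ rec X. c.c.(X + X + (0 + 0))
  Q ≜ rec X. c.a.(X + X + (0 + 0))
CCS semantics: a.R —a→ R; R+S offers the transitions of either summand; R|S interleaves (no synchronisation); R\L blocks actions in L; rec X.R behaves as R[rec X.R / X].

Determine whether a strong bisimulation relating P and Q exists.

P's transition system — 3 states:
  s0 = rec X. c.c.(X + X + (0 + 0)) | —c→ s1
  s1 = c.((rec X. c.c.(X + X + (0 + 0))) + (rec X. c.c.(X + X + (0 + 0))) + (0 + 0)) | —c→ s2
  s2 = (rec X. c.c.(X + X + (0 + 0))) + (rec X. c.c.(X + X + (0 + 0))) + (0 + 0) | —c→ s1
Q's transition system — 3 states:
  t0 = rec X. c.a.(X + X + (0 + 0)) | —c→ t1
  t1 = a.((rec X. c.a.(X + X + (0 + 0))) + (rec X. c.a.(X + X + (0 + 0))) + (0 + 0)) | —a→ t2
  t2 = (rec X. c.a.(X + X + (0 + 0))) + (rec X. c.a.(X + X + (0 + 0))) + (0 + 0) | —c→ t1
Partition-refinement fixed point:
  B0 = {s0, s1, s2}
  B1 = {t0, t2}
  B2 = {t1}
s0 ∈ B0, t0 ∈ B1 → different blocks

not bisimilar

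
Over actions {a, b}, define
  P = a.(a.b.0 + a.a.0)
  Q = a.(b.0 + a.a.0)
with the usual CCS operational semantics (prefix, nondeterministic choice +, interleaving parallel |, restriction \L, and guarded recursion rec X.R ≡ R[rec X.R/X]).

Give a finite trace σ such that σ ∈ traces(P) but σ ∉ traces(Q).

P's transition system — 5 states:
  m0 = a.(a.b.0 + a.a.0) | —a→ m1
  m1 = a.b.0 + a.a.0 | —a→ m2, —a→ m3
  m2 = a.0 | —a→ m4
  m3 = b.0 | —b→ m4
  m4 = 0 | deadlocked
Q's transition system — 4 states:
  n0 = a.(b.0 + a.a.0) | —a→ n1
  n1 = b.0 + a.a.0 | —a→ n2, —b→ n3
  n2 = a.0 | —a→ n3
  n3 = 0 | deadlocked
Run σ = ⟨aab⟩ on P: start {m0}
  step 1 (a): {m1}
  step 2 (a): {m2, m3}
  step 3 (b): {m4}
  ✓ P
Run σ = ⟨aab⟩ on Q: start {n0}
  step 1 (a): {n1}
  step 2 (a): {n2}
  step 3 (b): ∅ (Q stuck)

aab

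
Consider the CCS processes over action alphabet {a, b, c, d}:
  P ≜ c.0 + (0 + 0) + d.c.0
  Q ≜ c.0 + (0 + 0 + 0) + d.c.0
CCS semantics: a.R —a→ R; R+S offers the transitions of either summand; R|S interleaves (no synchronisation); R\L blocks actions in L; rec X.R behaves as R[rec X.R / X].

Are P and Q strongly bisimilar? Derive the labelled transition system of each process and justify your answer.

P's transition system — 3 states:
  u0 = c.0 + (0 + 0) + d.c.0 → =c=> u1, =d=> u2
  u1 = 0 → ∅
  u2 = c.0 → =c=> u1
Q's transition system — 3 states:
  v0 = c.0 + (0 + 0 + 0) + d.c.0 → =c=> v1, =d=> v2
  v1 = 0 → ∅
  v2 = c.0 → =c=> v1
Bisimilarity quotient blocks:
  B0 = {u0, v0}
  B1 = {u2, v2}
  B2 = {u1, v1}
u0 ∈ B0, v0 ∈ B0 → same block

YES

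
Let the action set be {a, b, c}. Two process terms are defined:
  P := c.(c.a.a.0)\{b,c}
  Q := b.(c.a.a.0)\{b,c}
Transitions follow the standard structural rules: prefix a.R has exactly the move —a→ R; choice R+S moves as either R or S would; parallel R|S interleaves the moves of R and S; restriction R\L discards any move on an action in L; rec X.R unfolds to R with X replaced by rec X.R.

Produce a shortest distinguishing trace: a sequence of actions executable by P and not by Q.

Reachable graph of P (2 states):
  u0 = c.(c.a.a.0)\{b,c} :: ··c··> u1
  u1 = (c.a.a.0)\{b,c} :: deadlocked
Reachable graph of Q (2 states):
  v0 = b.(c.a.a.0)\{b,c} :: ··b··> v1
  v1 = (c.a.a.0)\{b,c} :: deadlocked
Executing c from P (initial set {u0}):
  after c @ step 1: {u1}
  — P admits the full trace.
Executing c from Q (initial set {v0}):
  after c @ step 1: ∅ (Q stuck)

c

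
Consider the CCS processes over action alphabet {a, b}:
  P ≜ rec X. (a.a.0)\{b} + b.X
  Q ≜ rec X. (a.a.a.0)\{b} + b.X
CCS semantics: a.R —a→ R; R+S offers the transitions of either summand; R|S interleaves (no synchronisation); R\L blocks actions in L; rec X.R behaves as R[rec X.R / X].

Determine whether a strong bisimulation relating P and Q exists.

NO

Reachable graph of P (3 states):
  u0 = rec X. (a.a.0)\{b} + b.X | --a--▸ u1, --b--▸ u0
  u1 = (a.0)\{b} | --a--▸ u2
  u2 = 0\{b} | ·
Reachable graph of Q (4 states):
  v0 = rec X. (a.a.a.0)\{b} + b.X | --a--▸ v1, --b--▸ v0
  v1 = (a.a.0)\{b} | --a--▸ v2
  v2 = (a.0)\{b} | --a--▸ v3
  v3 = 0\{b} | ·
Partition-refinement fixed point:
  B0 = {u0}
  B1 = {u1, v2}
  B2 = {u2, v3}
  B3 = {v0}
  B4 = {v1}
u0 ∈ B0, v0 ∈ B3 → different blocks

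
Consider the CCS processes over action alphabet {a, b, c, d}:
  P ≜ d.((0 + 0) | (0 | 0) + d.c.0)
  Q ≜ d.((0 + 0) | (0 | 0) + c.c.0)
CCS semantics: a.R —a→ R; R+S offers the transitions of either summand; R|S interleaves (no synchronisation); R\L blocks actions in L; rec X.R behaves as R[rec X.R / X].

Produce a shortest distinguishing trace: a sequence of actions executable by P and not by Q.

dd

Reachable graph of P (4 states):
  p0 = d.((0 + 0) | (0 | 0) + d.c.0) ⊢ ··d··> p1
  p1 = (0 + 0) | (0 | 0) + d.c.0 ⊢ ··d··> p2
  p2 = c.0 ⊢ ··c··> p3
  p3 = 0 ⊢ deadlocked
Reachable graph of Q (4 states):
  q0 = d.((0 + 0) | (0 | 0) + c.c.0) ⊢ ··d··> q1
  q1 = (0 + 0) | (0 | 0) + c.c.0 ⊢ ··c··> q2
  q2 = c.0 ⊢ ··c··> q3
  q3 = 0 ⊢ deadlocked
Trace ⟨dd⟩ through P, begin at {p0}:
  step 1 (d): {p1}
  step 2 (d): {p2}
  P completes σ.
Trace ⟨dd⟩ through Q, begin at {q0}:
  step 1 (d): {q1}
  step 2 (d): no successor for Q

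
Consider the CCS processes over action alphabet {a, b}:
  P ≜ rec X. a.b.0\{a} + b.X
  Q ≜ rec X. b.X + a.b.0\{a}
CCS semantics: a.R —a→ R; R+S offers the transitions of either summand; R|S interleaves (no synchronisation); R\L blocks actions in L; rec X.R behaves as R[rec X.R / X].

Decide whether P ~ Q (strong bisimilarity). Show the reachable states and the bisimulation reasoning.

Reachable graph of P (3 states):
  p0 = rec X. a.b.0\{a} + b.X → =a=> p1, =b=> p0
  p1 = b.0\{a} → =b=> p2
  p2 = 0\{a} → ∅
Reachable graph of Q (3 states):
  q0 = rec X. b.X + a.b.0\{a} → =a=> q1, =b=> q0
  q1 = b.0\{a} → =b=> q2
  q2 = 0\{a} → ∅
Partition-refinement fixed point:
  B0 = {p0, q0}
  B1 = {p1, q1}
  B2 = {p2, q2}
p0 ∈ B0, q0 ∈ B0 → same block

bisimilar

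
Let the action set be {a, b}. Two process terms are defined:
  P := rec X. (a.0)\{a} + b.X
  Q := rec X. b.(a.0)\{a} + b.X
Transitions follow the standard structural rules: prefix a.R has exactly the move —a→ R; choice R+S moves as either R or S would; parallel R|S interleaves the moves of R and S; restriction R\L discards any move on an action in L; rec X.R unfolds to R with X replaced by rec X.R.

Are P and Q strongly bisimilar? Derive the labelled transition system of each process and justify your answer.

LTS(P): 1 reachable states
  p0 = rec X. (a.0)\{a} + b.X → =b=> p0
LTS(Q): 2 reachable states
  q0 = rec X. b.(a.0)\{a} + b.X → =b=> q0, =b=> q1
  q1 = (a.0)\{a} → stopped
Partition-refinement fixed point:
  B0 = {p0}
  B1 = {q0}
  B2 = {q1}
p0 ∈ B0, q0 ∈ B1 → different blocks

P ≁ Q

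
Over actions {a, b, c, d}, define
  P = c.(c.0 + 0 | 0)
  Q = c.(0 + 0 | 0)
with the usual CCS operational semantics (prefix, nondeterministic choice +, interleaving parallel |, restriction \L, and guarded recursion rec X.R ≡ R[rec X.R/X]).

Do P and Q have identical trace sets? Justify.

NO — witness ⟨cc⟩

Reachable graph of P (3 states):
  p0 = c.(c.0 + 0 | 0) | —c→ p1
  p1 = c.0 + 0 | 0 | —c→ p2
  p2 = 0 | ·
Reachable graph of Q (2 states):
  q0 = c.(0 + 0 | 0) | —c→ q1
  q1 = 0 + 0 | 0 | ·
Executing cc from P (initial set {p0}):
  step 1 (c): {p1}
  step 2 (c): {p2}
  P completes σ.
Executing cc from Q (initial set {q0}):
  step 1 (c): {q1}
  step 2 (c): no successor for Q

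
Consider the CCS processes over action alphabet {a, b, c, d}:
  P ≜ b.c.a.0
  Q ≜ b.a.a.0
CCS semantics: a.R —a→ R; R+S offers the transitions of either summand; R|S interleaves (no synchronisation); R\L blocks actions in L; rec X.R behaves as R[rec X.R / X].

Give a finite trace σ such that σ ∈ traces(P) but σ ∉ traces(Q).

bc

LTS(P): 4 reachable states
  u0 = b.c.a.0 → ··b··> u1
  u1 = c.a.0 → ··c··> u2
  u2 = a.0 → ··a··> u3
  u3 = 0 → ∅
LTS(Q): 4 reachable states
  v0 = b.a.a.0 → ··b··> v1
  v1 = a.a.0 → ··a··> v2
  v2 = a.0 → ··a··> v3
  v3 = 0 → ∅
Executing bc from P (initial set {u0}):
  [1] b ⇒ {u1}
  [2] c ⇒ {u2}
  ✓ P
Executing bc from Q (initial set {v0}):
  [1] b ⇒ {v1}
  [2] c ⇒ ∅  — Q cannot continue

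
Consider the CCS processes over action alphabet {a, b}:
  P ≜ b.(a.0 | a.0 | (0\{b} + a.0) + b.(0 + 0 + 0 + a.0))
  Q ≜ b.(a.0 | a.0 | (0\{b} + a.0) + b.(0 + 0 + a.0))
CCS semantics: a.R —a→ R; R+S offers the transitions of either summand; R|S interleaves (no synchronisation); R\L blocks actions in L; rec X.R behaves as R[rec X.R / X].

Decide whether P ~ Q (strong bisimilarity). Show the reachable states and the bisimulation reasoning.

P ~ Q

P's transition system — 11 states:
  s0 = b.(a.0 | a.0 | (0\{b} + a.0) + b.(0 + 0 + 0 + a.0)) ⊢ --b--▸ s1
  s1 = a.0 | a.0 | (0\{b} + a.0) + b.(0 + 0 + 0 + a.0) ⊢ --a--▸ s2, --a--▸ s3, --a--▸ s4, --b--▸ s5
  s2 = 0 | a.0 | (0\{b} + a.0) ⊢ --a--▸ s6, --a--▸ s7
  s3 = a.0 | 0 | (0\{b} + a.0) ⊢ --a--▸ s6, --a--▸ s8
  s4 = a.0 | a.0 | 0 ⊢ --a--▸ s7, --a--▸ s8
  s5 = 0 + 0 + 0 + a.0 ⊢ --a--▸ s9
  s6 = 0 | 0 | (0\{b} + a.0) ⊢ --a--▸ s10
  s7 = 0 | a.0 | 0 ⊢ --a--▸ s10
  s8 = a.0 | 0 | 0 ⊢ --a--▸ s10
  s9 = 0 ⊢ ·
  s10 = 0 | 0 | 0 ⊢ ·
Q's transition system — 11 states:
  t0 = b.(a.0 | a.0 | (0\{b} + a.0) + b.(0 + 0 + a.0)) ⊢ --b--▸ t1
  t1 = a.0 | a.0 | (0\{b} + a.0) + b.(0 + 0 + a.0) ⊢ --a--▸ t2, --a--▸ t3, --a--▸ t4, --b--▸ t5
  t2 = 0 | a.0 | (0\{b} + a.0) ⊢ --a--▸ t6, --a--▸ t7
  t3 = a.0 | 0 | (0\{b} + a.0) ⊢ --a--▸ t6, --a--▸ t8
  t4 = a.0 | a.0 | 0 ⊢ --a--▸ t7, --a--▸ t8
  t5 = 0 + 0 + a.0 ⊢ --a--▸ t9
  t6 = 0 | 0 | (0\{b} + a.0) ⊢ --a--▸ t10
  t7 = 0 | a.0 | 0 ⊢ --a--▸ t10
  t8 = a.0 | 0 | 0 ⊢ --a--▸ t10
  t9 = 0 ⊢ ·
  t10 = 0 | 0 | 0 ⊢ ·
Partition-refinement fixed point:
  B0 = {s0, t0}
  B1 = {s1, t1}
  B2 = {s2, s3, s4, t2, t3, t4}
  B3 = {s5, s6, s7, s8, t5, t6, t7, t8}
  B4 = {s10, s9, t10, t9}
s0 ∈ B0, t0 ∈ B0 → same block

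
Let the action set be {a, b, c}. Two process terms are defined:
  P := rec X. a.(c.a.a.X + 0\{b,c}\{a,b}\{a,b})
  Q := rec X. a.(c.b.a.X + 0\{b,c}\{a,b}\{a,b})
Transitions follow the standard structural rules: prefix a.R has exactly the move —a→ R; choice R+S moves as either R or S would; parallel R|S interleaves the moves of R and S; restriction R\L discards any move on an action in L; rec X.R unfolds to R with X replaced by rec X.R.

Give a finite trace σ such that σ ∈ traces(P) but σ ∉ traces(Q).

aca

LTS(P): 4 reachable states
  m0 = rec X. a.(c.a.a.X + 0\{b,c}\{a,b}\{a,b}) ⊢ =a=> m1
  m1 = c.a.a.(rec X. a.(c.a.a.X + 0\{b,c}\{a,b}\{a,b})) + 0\{b,c}\{a,b}\{a,b} ⊢ =c=> m2
  m2 = a.a.(rec X. a.(c.a.a.X + 0\{b,c}\{a,b}\{a,b})) ⊢ =a=> m3
  m3 = a.(rec X. a.(c.a.a.X + 0\{b,c}\{a,b}\{a,b})) ⊢ =a=> m0
LTS(Q): 4 reachable states
  n0 = rec X. a.(c.b.a.X + 0\{b,c}\{a,b}\{a,b}) ⊢ =a=> n1
  n1 = c.b.a.(rec X. a.(c.b.a.X + 0\{b,c}\{a,b}\{a,b})) + 0\{b,c}\{a,b}\{a,b} ⊢ =c=> n2
  n2 = b.a.(rec X. a.(c.b.a.X + 0\{b,c}\{a,b}\{a,b})) ⊢ =b=> n3
  n3 = a.(rec X. a.(c.b.a.X + 0\{b,c}\{a,b}\{a,b})) ⊢ =a=> n0
Executing aca from P (initial set {m0}):
  [1] a ⇒ {m1}
  [2] c ⇒ {m2}
  [3] a ⇒ {m3}
  ✓ P
Executing aca from Q (initial set {n0}):
  [1] a ⇒ {n1}
  [2] c ⇒ {n2}
  [3] a ⇒ ∅  — Q cannot continue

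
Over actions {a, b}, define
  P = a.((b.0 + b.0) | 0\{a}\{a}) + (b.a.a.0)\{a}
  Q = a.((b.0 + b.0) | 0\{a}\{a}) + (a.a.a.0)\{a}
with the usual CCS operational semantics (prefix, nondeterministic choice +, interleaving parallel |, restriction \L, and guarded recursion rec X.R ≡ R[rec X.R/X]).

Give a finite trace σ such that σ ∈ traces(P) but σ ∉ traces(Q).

b

LTS(P): 4 reachable states
  m0 = a.((b.0 + b.0) | 0\{a}\{a}) + (b.a.a.0)\{a} | -a-> m1, -b-> m2
  m1 = (b.0 + b.0) | 0\{a}\{a} | -b-> m3
  m2 = (a.a.0)\{a} | (no moves)
  m3 = 0 | 0\{a}\{a} | (no moves)
LTS(Q): 3 reachable states
  n0 = a.((b.0 + b.0) | 0\{a}\{a}) + (a.a.a.0)\{a} | -a-> n1
  n1 = (b.0 + b.0) | 0\{a}\{a} | -b-> n2
  n2 = 0 | 0\{a}\{a} | (no moves)
Trace ⟨b⟩ through P, begin at {m0}:
  [1] b ⇒ {m2}
  — P admits the full trace.
Trace ⟨b⟩ through Q, begin at {n0}:
  [1] b ⇒ ∅  — Q cannot continue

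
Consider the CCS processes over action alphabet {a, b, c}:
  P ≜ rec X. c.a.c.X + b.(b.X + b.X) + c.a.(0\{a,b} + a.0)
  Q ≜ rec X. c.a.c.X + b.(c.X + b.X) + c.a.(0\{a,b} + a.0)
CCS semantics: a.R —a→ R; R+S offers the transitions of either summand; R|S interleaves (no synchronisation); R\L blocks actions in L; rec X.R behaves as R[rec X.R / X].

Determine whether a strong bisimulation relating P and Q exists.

NO

LTS(P): 7 reachable states
  p0 = rec X. c.a.c.X + b.(b.X + b.X) + c.a.(0\{a,b} + a.0) | -b-> p1, -c-> p2, -c-> p3
  p1 = b.(rec X. c.a.c.X + b.(b.X + b.X) + c.a.(0\{a,b} + a.0)) + b.(rec X. c.a.c.X + b.(b.X + b.X) + c.a.(0\{a,b} + a.0)) | -b-> p0
  p2 = a.(0\{a,b} + a.0) | -a-> p4
  p3 = a.c.(rec X. c.a.c.X + b.(b.X + b.X) + c.a.(0\{a,b} + a.0)) | -a-> p5
  p4 = 0\{a,b} + a.0 | -a-> p6
  p5 = c.(rec X. c.a.c.X + b.(b.X + b.X) + c.a.(0\{a,b} + a.0)) | -c-> p0
  p6 = 0 | stopped
LTS(Q): 7 reachable states
  q0 = rec X. c.a.c.X + b.(c.X + b.X) + c.a.(0\{a,b} + a.0) | -b-> q1, -c-> q2, -c-> q3
  q1 = c.(rec X. c.a.c.X + b.(c.X + b.X) + c.a.(0\{a,b} + a.0)) + b.(rec X. c.a.c.X + b.(c.X + b.X) + c.a.(0\{a,b} + a.0)) | -b-> q0, -c-> q0
  q2 = a.(0\{a,b} + a.0) | -a-> q4
  q3 = a.c.(rec X. c.a.c.X + b.(c.X + b.X) + c.a.(0\{a,b} + a.0)) | -a-> q5
  q4 = 0\{a,b} + a.0 | -a-> q6
  q5 = c.(rec X. c.a.c.X + b.(c.X + b.X) + c.a.(0\{a,b} + a.0)) | -c-> q0
  q6 = 0 | stopped
Partition-refinement fixed point:
  B0 = {p0}
  B1 = {p3}
  B2 = {p5}
  B3 = {p2, q2}
  B4 = {p4, q4}
  B5 = {p6, q6}
  B6 = {p1}
  B7 = {q0}
  B8 = {q1}
  B9 = {q3}
  B10 = {q5}
p0 ∈ B0, q0 ∈ B7 → different blocks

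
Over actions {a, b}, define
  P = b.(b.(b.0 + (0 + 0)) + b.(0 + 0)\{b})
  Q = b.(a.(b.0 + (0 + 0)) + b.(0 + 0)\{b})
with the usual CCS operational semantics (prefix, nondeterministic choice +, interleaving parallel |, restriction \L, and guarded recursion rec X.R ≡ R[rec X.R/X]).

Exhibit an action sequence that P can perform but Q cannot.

bbb

Reachable graph of P (5 states):
  s0 = b.(b.(b.0 + (0 + 0)) + b.(0 + 0)\{b}) | —b→ s1
  s1 = b.(b.0 + (0 + 0)) + b.(0 + 0)\{b} | —b→ s2, —b→ s3
  s2 = (0 + 0)\{b} | ∅
  s3 = b.0 + (0 + 0) | —b→ s4
  s4 = 0 | ∅
Reachable graph of Q (5 states):
  t0 = b.(a.(b.0 + (0 + 0)) + b.(0 + 0)\{b}) | —b→ t1
  t1 = a.(b.0 + (0 + 0)) + b.(0 + 0)\{b} | —a→ t2, —b→ t3
  t2 = b.0 + (0 + 0) | —b→ t4
  t3 = (0 + 0)\{b} | ∅
  t4 = 0 | ∅
Trace ⟨bbb⟩ through P, begin at {s0}:
  step 1 (b): {s1}
  step 2 (b): {s2, s3}
  step 3 (b): {s4}
  P completes σ.
Trace ⟨bbb⟩ through Q, begin at {t0}:
  step 1 (b): {t1}
  step 2 (b): {t3}
  step 3 (b): no successor for Q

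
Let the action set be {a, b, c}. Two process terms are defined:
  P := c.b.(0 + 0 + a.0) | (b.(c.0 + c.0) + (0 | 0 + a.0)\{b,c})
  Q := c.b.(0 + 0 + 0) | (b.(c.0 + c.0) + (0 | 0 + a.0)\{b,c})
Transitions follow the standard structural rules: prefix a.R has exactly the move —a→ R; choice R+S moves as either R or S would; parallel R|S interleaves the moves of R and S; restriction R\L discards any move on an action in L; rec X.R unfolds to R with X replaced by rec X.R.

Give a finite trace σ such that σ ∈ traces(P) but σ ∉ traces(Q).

acba

P's transition system — 16 states:
  u0 = c.b.(0 + 0 + a.0) | (b.(c.0 + c.0) + (0 | 0 + a.0)\{b,c}) ⊢ --a--▸ u1, --b--▸ u2, --c--▸ u3
  u1 = c.b.(0 + 0 + a.0) | 0\{b,c} ⊢ --c--▸ u4
  u2 = c.b.(0 + 0 + a.0) | (c.0 + c.0) ⊢ --c--▸ u5, --c--▸ u6
  u3 = b.(0 + 0 + a.0) | (b.(c.0 + c.0) + (0 | 0 + a.0)\{b,c}) ⊢ --a--▸ u4, --b--▸ u5, --b--▸ u7
  u4 = b.(0 + 0 + a.0) | 0\{b,c} ⊢ --b--▸ u8
  u5 = b.(0 + 0 + a.0) | (c.0 + c.0) ⊢ --b--▸ u9, --c--▸ u10
  u6 = c.b.(0 + 0 + a.0) | 0 ⊢ --c--▸ u10
  u7 = (0 + 0 + a.0) | (b.(c.0 + c.0) + (0 | 0 + a.0)\{b,c}) ⊢ --a--▸ u11, --a--▸ u8, --b--▸ u9
  u8 = (0 + 0 + a.0) | 0\{b,c} ⊢ --a--▸ u12
  u9 = (0 + 0 + a.0) | (c.0 + c.0) ⊢ --a--▸ u13, --c--▸ u14
  u10 = b.(0 + 0 + a.0) | 0 ⊢ --b--▸ u14
  u11 = 0 | (b.(c.0 + c.0) + (0 | 0 + a.0)\{b,c}) ⊢ --a--▸ u12, --b--▸ u13
  u12 = 0 | 0\{b,c} ⊢ deadlocked
  u13 = 0 | (c.0 + c.0) ⊢ --c--▸ u15
  u14 = (0 + 0 + a.0) | 0 ⊢ --a--▸ u15
  u15 = 0 | 0 ⊢ deadlocked
Q's transition system — 12 states:
  v0 = c.b.(0 + 0 + 0) | (b.(c.0 + c.0) + (0 | 0 + a.0)\{b,c}) ⊢ --a--▸ v1, --b--▸ v2, --c--▸ v3
  v1 = c.b.(0 + 0 + 0) | 0\{b,c} ⊢ --c--▸ v4
  v2 = c.b.(0 + 0 + 0) | (c.0 + c.0) ⊢ --c--▸ v5, --c--▸ v6
  v3 = b.(0 + 0 + 0) | (b.(c.0 + c.0) + (0 | 0 + a.0)\{b,c}) ⊢ --a--▸ v4, --b--▸ v5, --b--▸ v7
  v4 = b.(0 + 0 + 0) | 0\{b,c} ⊢ --b--▸ v8
  v5 = b.(0 + 0 + 0) | (c.0 + c.0) ⊢ --b--▸ v9, --c--▸ v10
  v6 = c.b.(0 + 0 + 0) | 0 ⊢ --c--▸ v10
  v7 = (0 + 0 + 0) | (b.(c.0 + c.0) + (0 | 0 + a.0)\{b,c}) ⊢ --a--▸ v8, --b--▸ v9
  v8 = (0 + 0 + 0) | 0\{b,c} ⊢ deadlocked
  v9 = (0 + 0 + 0) | (c.0 + c.0) ⊢ --c--▸ v11
  v10 = b.(0 + 0 + 0) | 0 ⊢ --b--▸ v11
  v11 = (0 + 0 + 0) | 0 ⊢ deadlocked
Run σ = ⟨acba⟩ on P: start {u0}
  after a @ step 1: {u1}
  after c @ step 2: {u4}
  after b @ step 3: {u8}
  after a @ step 4: {u12}
  P completes σ.
Run σ = ⟨acba⟩ on Q: start {v0}
  after a @ step 1: {v1}
  after c @ step 2: {v4}
  after b @ step 3: {v8}
  after a @ step 4: no successor for Q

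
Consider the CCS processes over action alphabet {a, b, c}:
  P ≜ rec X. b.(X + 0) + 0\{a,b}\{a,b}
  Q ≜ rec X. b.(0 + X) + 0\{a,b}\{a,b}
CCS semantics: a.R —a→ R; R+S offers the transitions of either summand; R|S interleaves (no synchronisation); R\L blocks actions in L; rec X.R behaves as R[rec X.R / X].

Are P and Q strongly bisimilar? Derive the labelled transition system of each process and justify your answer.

YES

LTS(P): 2 reachable states
  u0 = rec X. b.(X + 0) + 0\{a,b}\{a,b} :: =b=> u1
  u1 = (rec X. b.(X + 0) + 0\{a,b}\{a,b}) + 0 :: =b=> u1
LTS(Q): 2 reachable states
  v0 = rec X. b.(0 + X) + 0\{a,b}\{a,b} :: =b=> v1
  v1 = 0 + (rec X. b.(0 + X) + 0\{a,b}\{a,b}) :: =b=> v1
Coarsest stable partition (strong bisimilarity classes):
  B0 = {u0, u1, v0, v1}
u0 ∈ B0, v0 ∈ B0 → same block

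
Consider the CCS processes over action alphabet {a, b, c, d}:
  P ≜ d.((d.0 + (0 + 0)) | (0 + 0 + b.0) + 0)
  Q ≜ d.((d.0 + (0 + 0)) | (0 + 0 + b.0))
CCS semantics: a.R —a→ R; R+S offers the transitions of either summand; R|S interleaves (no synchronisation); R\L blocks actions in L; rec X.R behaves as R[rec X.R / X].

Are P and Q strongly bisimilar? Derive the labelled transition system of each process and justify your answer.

Reachable graph of P (5 states):
  m0 = d.((d.0 + (0 + 0)) | (0 + 0 + b.0) + 0) has moves —d→ m1
  m1 = (d.0 + (0 + 0)) | (0 + 0 + b.0) + 0 has moves —b→ m2, —d→ m3
  m2 = (d.0 + (0 + 0)) | 0 has moves —d→ m4
  m3 = 0 | (0 + 0 + b.0) has moves —b→ m4
  m4 = 0 | 0 has moves ∅
Reachable graph of Q (5 states):
  n0 = d.((d.0 + (0 + 0)) | (0 + 0 + b.0)) has moves —d→ n1
  n1 = (d.0 + (0 + 0)) | (0 + 0 + b.0) has moves —b→ n2, —d→ n3
  n2 = (d.0 + (0 + 0)) | 0 has moves —d→ n4
  n3 = 0 | (0 + 0 + b.0) has moves —b→ n4
  n4 = 0 | 0 has moves ∅
Coarsest stable partition (strong bisimilarity classes):
  B0 = {m0, n0}
  B1 = {m1, n1}
  B2 = {m2, n2}
  B3 = {m4, n4}
  B4 = {m3, n3}
m0 ∈ B0, n0 ∈ B0 → same block

YES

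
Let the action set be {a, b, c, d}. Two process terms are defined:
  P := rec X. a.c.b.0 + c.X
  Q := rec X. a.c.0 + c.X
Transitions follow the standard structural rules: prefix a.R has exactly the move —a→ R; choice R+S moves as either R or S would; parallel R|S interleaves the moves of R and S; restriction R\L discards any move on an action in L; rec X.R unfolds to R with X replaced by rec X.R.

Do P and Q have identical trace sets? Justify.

trace-distinct — witness ⟨acb⟩

Reachable graph of P (4 states):
  m0 = rec X. a.c.b.0 + c.X has moves =a=> m1, =c=> m0
  m1 = c.b.0 has moves =c=> m2
  m2 = b.0 has moves =b=> m3
  m3 = 0 has moves ∅
Reachable graph of Q (3 states):
  n0 = rec X. a.c.0 + c.X has moves =a=> n1, =c=> n0
  n1 = c.0 has moves =c=> n2
  n2 = 0 has moves ∅
Executing acb from P (initial set {m0}):
  [1] a ⇒ {m1}
  [2] c ⇒ {m2}
  [3] b ⇒ {m3}
  ✓ P
Executing acb from Q (initial set {n0}):
  [1] a ⇒ {n1}
  [2] c ⇒ {n2}
  [3] b ⇒ ∅  — Q cannot continue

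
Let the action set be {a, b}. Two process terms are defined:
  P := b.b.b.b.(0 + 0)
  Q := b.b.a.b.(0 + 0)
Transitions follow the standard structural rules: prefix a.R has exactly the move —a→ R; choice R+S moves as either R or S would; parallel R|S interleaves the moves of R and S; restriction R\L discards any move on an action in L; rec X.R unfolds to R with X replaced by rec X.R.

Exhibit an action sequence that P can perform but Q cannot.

Reachable graph of P (5 states):
  s0 = b.b.b.b.(0 + 0) ⊢ --b--▸ s1
  s1 = b.b.b.(0 + 0) ⊢ --b--▸ s2
  s2 = b.b.(0 + 0) ⊢ --b--▸ s3
  s3 = b.(0 + 0) ⊢ --b--▸ s4
  s4 = 0 + 0 ⊢ deadlocked
Reachable graph of Q (5 states):
  t0 = b.b.a.b.(0 + 0) ⊢ --b--▸ t1
  t1 = b.a.b.(0 + 0) ⊢ --b--▸ t2
  t2 = a.b.(0 + 0) ⊢ --a--▸ t3
  t3 = b.(0 + 0) ⊢ --b--▸ t4
  t4 = 0 + 0 ⊢ deadlocked
Run σ = ⟨bbb⟩ on P: start {s0}
  step 1 (b): {s1}
  step 2 (b): {s2}
  step 3 (b): {s3}
  — P admits the full trace.
Run σ = ⟨bbb⟩ on Q: start {t0}
  step 1 (b): {t1}
  step 2 (b): {t2}
  step 3 (b): ∅  — Q cannot continue

bbb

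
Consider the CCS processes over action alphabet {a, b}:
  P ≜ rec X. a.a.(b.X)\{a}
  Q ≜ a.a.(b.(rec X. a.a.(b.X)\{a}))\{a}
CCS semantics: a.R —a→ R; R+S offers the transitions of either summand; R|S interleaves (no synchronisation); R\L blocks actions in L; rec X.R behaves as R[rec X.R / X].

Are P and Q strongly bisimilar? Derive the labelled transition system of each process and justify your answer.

P ~ Q

P's transition system — 4 states:
  u0 = rec X. a.a.(b.X)\{a} has moves ··a··> u1
  u1 = a.(b.(rec X. a.a.(b.X)\{a}))\{a} has moves ··a··> u2
  u2 = (b.(rec X. a.a.(b.X)\{a}))\{a} has moves ··b··> u3
  u3 = (rec X. a.a.(b.X)\{a})\{a} has moves deadlocked
Q's transition system — 4 states:
  v0 = a.a.(b.(rec X. a.a.(b.X)\{a}))\{a} has moves ··a··> v1
  v1 = a.(b.(rec X. a.a.(b.X)\{a}))\{a} has moves ··a··> v2
  v2 = (b.(rec X. a.a.(b.X)\{a}))\{a} has moves ··b··> v3
  v3 = (rec X. a.a.(b.X)\{a})\{a} has moves deadlocked
Bisimilarity quotient blocks:
  B0 = {u0, v0}
  B1 = {u1, v1}
  B2 = {u2, v2}
  B3 = {u3, v3}
u0 ∈ B0, v0 ∈ B0 → same block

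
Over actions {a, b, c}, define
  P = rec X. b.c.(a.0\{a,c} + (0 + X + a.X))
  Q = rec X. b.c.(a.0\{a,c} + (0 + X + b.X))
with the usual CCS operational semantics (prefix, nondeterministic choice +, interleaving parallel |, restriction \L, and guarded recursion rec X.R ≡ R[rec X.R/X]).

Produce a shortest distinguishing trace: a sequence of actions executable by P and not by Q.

LTS(P): 4 reachable states
  m0 = rec X. b.c.(a.0\{a,c} + (0 + X + a.X)) → --b--▸ m1
  m1 = c.(a.0\{a,c} + (0 + (rec X. b.c.(a.0\{a,c} + (0 + X + a.X))) + a.(rec X. b.c.(a.0\{a,c} + (0 + X + a.X))))) → --c--▸ m2
  m2 = a.0\{a,c} + (0 + (rec X. b.c.(a.0\{a,c} + (0 + X + a.X))) + a.(rec X. b.c.(a.0\{a,c} + (0 + X + a.X)))) → --a--▸ m0, --a--▸ m3, --b--▸ m1
  m3 = 0\{a,c} → deadlocked
LTS(Q): 4 reachable states
  n0 = rec X. b.c.(a.0\{a,c} + (0 + X + b.X)) → --b--▸ n1
  n1 = c.(a.0\{a,c} + (0 + (rec X. b.c.(a.0\{a,c} + (0 + X + b.X))) + b.(rec X. b.c.(a.0\{a,c} + (0 + X + b.X))))) → --c--▸ n2
  n2 = a.0\{a,c} + (0 + (rec X. b.c.(a.0\{a,c} + (0 + X + b.X))) + b.(rec X. b.c.(a.0\{a,c} + (0 + X + b.X)))) → --a--▸ n3, --b--▸ n0, --b--▸ n1
  n3 = 0\{a,c} → deadlocked
Trace ⟨bcab⟩ through P, begin at {m0}:
  step 1 (b): {m1}
  step 2 (c): {m2}
  step 3 (a): {m0, m3}
  step 4 (b): {m1}
  ✓ P
Trace ⟨bcab⟩ through Q, begin at {n0}:
  step 1 (b): {n1}
  step 2 (c): {n2}
  step 3 (a): {n3}
  step 4 (b): no successor for Q

bcab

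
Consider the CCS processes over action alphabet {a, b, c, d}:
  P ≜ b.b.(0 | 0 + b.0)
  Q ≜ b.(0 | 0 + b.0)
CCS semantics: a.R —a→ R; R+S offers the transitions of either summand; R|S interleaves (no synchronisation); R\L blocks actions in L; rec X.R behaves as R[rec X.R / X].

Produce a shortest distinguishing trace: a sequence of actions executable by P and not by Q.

Reachable graph of P (4 states):
  s0 = b.b.(0 | 0 + b.0) → ··b··> s1
  s1 = b.(0 | 0 + b.0) → ··b··> s2
  s2 = 0 | 0 + b.0 → ··b··> s3
  s3 = 0 → ∅
Reachable graph of Q (3 states):
  t0 = b.(0 | 0 + b.0) → ··b··> t1
  t1 = 0 | 0 + b.0 → ··b··> t2
  t2 = 0 → ∅
Run σ = ⟨bbb⟩ on P: start {s0}
  [1] b ⇒ {s1}
  [2] b ⇒ {s2}
  [3] b ⇒ {s3}
  — P admits the full trace.
Run σ = ⟨bbb⟩ on Q: start {t0}
  [1] b ⇒ {t1}
  [2] b ⇒ {t2}
  [3] b ⇒ ∅  — Q cannot continue

bbb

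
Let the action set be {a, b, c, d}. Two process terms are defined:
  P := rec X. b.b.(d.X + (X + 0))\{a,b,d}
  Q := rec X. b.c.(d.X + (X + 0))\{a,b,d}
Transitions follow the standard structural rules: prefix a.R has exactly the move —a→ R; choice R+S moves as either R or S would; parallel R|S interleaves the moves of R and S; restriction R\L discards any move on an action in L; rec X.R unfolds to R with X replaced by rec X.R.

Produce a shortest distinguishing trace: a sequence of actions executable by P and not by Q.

bb

P's transition system — 3 states:
  u0 = rec X. b.b.(d.X + (X + 0))\{a,b,d} | —b→ u1
  u1 = b.(d.(rec X. b.b.(d.X + (X + 0))\{a,b,d}) + ((rec X. b.b.(d.X + (X + 0))\{a,b,d}) + 0))\{a,b,d} | —b→ u2
  u2 = (d.(rec X. b.b.(d.X + (X + 0))\{a,b,d}) + ((rec X. b.b.(d.X + (X + 0))\{a,b,d}) + 0))\{a,b,d} | deadlocked
Q's transition system — 3 states:
  v0 = rec X. b.c.(d.X + (X + 0))\{a,b,d} | —b→ v1
  v1 = c.(d.(rec X. b.c.(d.X + (X + 0))\{a,b,d}) + ((rec X. b.c.(d.X + (X + 0))\{a,b,d}) + 0))\{a,b,d} | —c→ v2
  v2 = (d.(rec X. b.c.(d.X + (X + 0))\{a,b,d}) + ((rec X. b.c.(d.X + (X + 0))\{a,b,d}) + 0))\{a,b,d} | deadlocked
Trace ⟨bb⟩ through P, begin at {u0}:
  step 1 (b): {u1}
  step 2 (b): {u2}
  — P admits the full trace.
Trace ⟨bb⟩ through Q, begin at {v0}:
  step 1 (b): {v1}
  step 2 (b): no successor for Q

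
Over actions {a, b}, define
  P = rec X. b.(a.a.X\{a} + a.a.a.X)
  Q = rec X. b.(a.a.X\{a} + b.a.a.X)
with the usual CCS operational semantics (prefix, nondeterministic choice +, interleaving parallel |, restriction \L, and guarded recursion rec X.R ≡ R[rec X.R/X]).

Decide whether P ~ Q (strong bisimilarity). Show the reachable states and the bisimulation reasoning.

NO

LTS(P): 7 reachable states
  s0 = rec X. b.(a.a.X\{a} + a.a.a.X) has moves —b→ s1
  s1 = a.a.(rec X. b.(a.a.X\{a} + a.a.a.X))\{a} + a.a.a.(rec X. b.(a.a.X\{a} + a.a.a.X)) has moves —a→ s2, —a→ s3
  s2 = a.(rec X. b.(a.a.X\{a} + a.a.a.X))\{a} has moves —a→ s4
  s3 = a.a.(rec X. b.(a.a.X\{a} + a.a.a.X)) has moves —a→ s5
  s4 = (rec X. b.(a.a.X\{a} + a.a.a.X))\{a} has moves —b→ s6
  s5 = a.(rec X. b.(a.a.X\{a} + a.a.a.X)) has moves —a→ s0
  s6 = (a.a.(rec X. b.(a.a.X\{a} + a.a.a.X))\{a} + a.a.a.(rec X. b.(a.a.X\{a} + a.a.a.X)))\{a} has moves ∅
LTS(Q): 8 reachable states
  t0 = rec X. b.(a.a.X\{a} + b.a.a.X) has moves —b→ t1
  t1 = a.a.(rec X. b.(a.a.X\{a} + b.a.a.X))\{a} + b.a.a.(rec X. b.(a.a.X\{a} + b.a.a.X)) has moves —a→ t2, —b→ t3
  t2 = a.(rec X. b.(a.a.X\{a} + b.a.a.X))\{a} has moves —a→ t4
  t3 = a.a.(rec X. b.(a.a.X\{a} + b.a.a.X)) has moves —a→ t5
  t4 = (rec X. b.(a.a.X\{a} + b.a.a.X))\{a} has moves —b→ t6
  t5 = a.(rec X. b.(a.a.X\{a} + b.a.a.X)) has moves —a→ t0
  t6 = (a.a.(rec X. b.(a.a.X\{a} + b.a.a.X))\{a} + b.a.a.(rec X. b.(a.a.X\{a} + b.a.a.X)))\{a} has moves —b→ t7
  t7 = (a.a.(rec X. b.(a.a.X\{a} + b.a.a.X)))\{a} has moves ∅
Coarsest stable partition (strong bisimilarity classes):
  B0 = {s0}
  B1 = {s1}
  B2 = {s2}
  B3 = {s4, t6}
  B4 = {s6, t7}
  B5 = {s3}
  B6 = {s5}
  B7 = {t0}
  B8 = {t1}
  B9 = {t3}
  B10 = {t5}
  B11 = {t2}
  B12 = {t4}
s0 ∈ B0, t0 ∈ B7 → different blocks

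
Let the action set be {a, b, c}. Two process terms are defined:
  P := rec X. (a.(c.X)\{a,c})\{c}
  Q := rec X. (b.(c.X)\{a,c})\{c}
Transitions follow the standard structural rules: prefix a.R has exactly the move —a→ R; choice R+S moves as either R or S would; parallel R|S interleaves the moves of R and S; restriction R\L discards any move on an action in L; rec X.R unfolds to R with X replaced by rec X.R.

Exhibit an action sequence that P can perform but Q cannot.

a

P's transition system — 2 states:
  u0 = rec X. (a.(c.X)\{a,c})\{c} ⊢ —a→ u1
  u1 = (c.(rec X. (a.(c.X)\{a,c})\{c}))\{a,c}\{c} ⊢ stopped
Q's transition system — 2 states:
  v0 = rec X. (b.(c.X)\{a,c})\{c} ⊢ —b→ v1
  v1 = (c.(rec X. (b.(c.X)\{a,c})\{c}))\{a,c}\{c} ⊢ stopped
Executing a from P (initial set {u0}):
  step 1 (a): {u1}
  P completes σ.
Executing a from Q (initial set {v0}):
  step 1 (a): ∅ (Q stuck)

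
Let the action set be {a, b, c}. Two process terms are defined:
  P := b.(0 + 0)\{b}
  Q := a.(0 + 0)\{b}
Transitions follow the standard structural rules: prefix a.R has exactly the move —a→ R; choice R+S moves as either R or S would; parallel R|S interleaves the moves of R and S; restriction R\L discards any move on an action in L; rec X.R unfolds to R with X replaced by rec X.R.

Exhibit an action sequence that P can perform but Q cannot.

Reachable graph of P (2 states):
  m0 = b.(0 + 0)\{b} ⊢ --b--▸ m1
  m1 = (0 + 0)\{b} ⊢ ·
Reachable graph of Q (2 states):
  n0 = a.(0 + 0)\{b} ⊢ --a--▸ n1
  n1 = (0 + 0)\{b} ⊢ ·
Run σ = ⟨b⟩ on P: start {m0}
  step 1 (b): {m1}
  ✓ P
Run σ = ⟨b⟩ on Q: start {n0}
  step 1 (b): ∅  — Q cannot continue

b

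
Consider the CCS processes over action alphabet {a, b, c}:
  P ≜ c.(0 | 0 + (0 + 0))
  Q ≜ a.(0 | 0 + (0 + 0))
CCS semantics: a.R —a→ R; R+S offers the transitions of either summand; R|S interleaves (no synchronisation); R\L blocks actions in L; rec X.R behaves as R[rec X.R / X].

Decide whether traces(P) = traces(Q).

trace-distinct — witness ⟨c⟩

LTS(P): 2 reachable states
  m0 = c.(0 | 0 + (0 + 0)) | ··c··> m1
  m1 = 0 | 0 + (0 + 0) | ∅
LTS(Q): 2 reachable states
  n0 = a.(0 | 0 + (0 + 0)) | ··a··> n1
  n1 = 0 | 0 + (0 + 0) | ∅
Trace ⟨c⟩ through P, begin at {m0}:
  step 1 (c): {m1}
  ✓ P
Trace ⟨c⟩ through Q, begin at {n0}:
  step 1 (c): no successor for Q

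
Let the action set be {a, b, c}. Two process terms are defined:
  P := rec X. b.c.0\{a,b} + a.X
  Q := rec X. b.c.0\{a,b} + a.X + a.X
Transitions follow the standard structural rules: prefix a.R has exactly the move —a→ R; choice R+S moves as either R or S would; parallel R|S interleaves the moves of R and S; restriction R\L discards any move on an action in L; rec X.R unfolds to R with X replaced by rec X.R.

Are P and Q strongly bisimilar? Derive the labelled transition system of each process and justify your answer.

P's transition system — 3 states:
  u0 = rec X. b.c.0\{a,b} + a.X ⊢ —a→ u0, —b→ u1
  u1 = c.0\{a,b} ⊢ —c→ u2
  u2 = 0\{a,b} ⊢ deadlocked
Q's transition system — 3 states:
  v0 = rec X. b.c.0\{a,b} + a.X + a.X ⊢ —a→ v0, —b→ v1
  v1 = c.0\{a,b} ⊢ —c→ v2
  v2 = 0\{a,b} ⊢ deadlocked
Bisimilarity quotient blocks:
  B0 = {u0, v0}
  B1 = {u1, v1}
  B2 = {u2, v2}
u0 ∈ B0, v0 ∈ B0 → same block

P ~ Q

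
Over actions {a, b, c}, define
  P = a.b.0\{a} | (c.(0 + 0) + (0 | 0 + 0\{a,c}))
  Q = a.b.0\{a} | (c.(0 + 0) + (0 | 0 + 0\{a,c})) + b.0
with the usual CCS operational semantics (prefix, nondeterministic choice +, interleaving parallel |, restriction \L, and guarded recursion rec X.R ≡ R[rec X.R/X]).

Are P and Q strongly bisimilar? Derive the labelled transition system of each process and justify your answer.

Reachable graph of P (6 states):
  s0 = a.b.0\{a} | (c.(0 + 0) + (0 | 0 + 0\{a,c})) ⊢ --a--▸ s1, --c--▸ s2
  s1 = b.0\{a} | (c.(0 + 0) + (0 | 0 + 0\{a,c})) ⊢ --b--▸ s3, --c--▸ s4
  s2 = a.b.0\{a} | (0 + 0) ⊢ --a--▸ s4
  s3 = 0\{a} | (c.(0 + 0) + (0 | 0 + 0\{a,c})) ⊢ --c--▸ s5
  s4 = b.0\{a} | (0 + 0) ⊢ --b--▸ s5
  s5 = 0\{a} | (0 + 0) ⊢ stopped
Reachable graph of Q (7 states):
  t0 = a.b.0\{a} | (c.(0 + 0) + (0 | 0 + 0\{a,c})) + b.0 ⊢ --a--▸ t1, --b--▸ t2, --c--▸ t3
  t1 = b.0\{a} | (c.(0 + 0) + (0 | 0 + 0\{a,c})) ⊢ --b--▸ t4, --c--▸ t5
  t2 = 0 ⊢ stopped
  t3 = a.b.0\{a} | (0 + 0) ⊢ --a--▸ t5
  t4 = 0\{a} | (c.(0 + 0) + (0 | 0 + 0\{a,c})) ⊢ --c--▸ t6
  t5 = b.0\{a} | (0 + 0) ⊢ --b--▸ t6
  t6 = 0\{a} | (0 + 0) ⊢ stopped
Bisimilarity quotient blocks:
  B0 = {s0}
  B1 = {s1, t1}
  B2 = {s3, t4}
  B3 = {s5, t2, t6}
  B4 = {s4, t5}
  B5 = {s2, t3}
  B6 = {t0}
s0 ∈ B0, t0 ∈ B6 → different blocks

NO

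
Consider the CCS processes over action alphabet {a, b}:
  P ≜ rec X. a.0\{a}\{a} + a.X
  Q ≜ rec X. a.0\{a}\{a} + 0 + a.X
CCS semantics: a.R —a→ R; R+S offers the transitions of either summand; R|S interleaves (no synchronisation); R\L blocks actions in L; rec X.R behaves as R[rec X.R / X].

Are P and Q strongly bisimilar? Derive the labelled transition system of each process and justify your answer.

Reachable graph of P (2 states):
  s0 = rec X. a.0\{a}\{a} + a.X | ··a··> s0, ··a··> s1
  s1 = 0\{a}\{a} | stopped
Reachable graph of Q (2 states):
  t0 = rec X. a.0\{a}\{a} + 0 + a.X | ··a··> t0, ··a··> t1
  t1 = 0\{a}\{a} | stopped
Bisimilarity quotient blocks:
  B0 = {s0, t0}
  B1 = {s1, t1}
s0 ∈ B0, t0 ∈ B0 → same block

bisimilar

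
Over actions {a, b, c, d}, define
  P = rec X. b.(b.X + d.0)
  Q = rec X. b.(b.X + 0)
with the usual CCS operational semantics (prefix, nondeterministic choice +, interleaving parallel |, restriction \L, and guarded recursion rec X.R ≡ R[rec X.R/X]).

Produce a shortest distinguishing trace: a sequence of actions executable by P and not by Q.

bd

Reachable graph of P (3 states):
  u0 = rec X. b.(b.X + d.0) :: --b--▸ u1
  u1 = b.(rec X. b.(b.X + d.0)) + d.0 :: --b--▸ u0, --d--▸ u2
  u2 = 0 :: stopped
Reachable graph of Q (2 states):
  v0 = rec X. b.(b.X + 0) :: --b--▸ v1
  v1 = b.(rec X. b.(b.X + 0)) + 0 :: --b--▸ v0
Trace ⟨bd⟩ through P, begin at {u0}:
  [1] b ⇒ {u1}
  [2] d ⇒ {u2}
  — P admits the full trace.
Trace ⟨bd⟩ through Q, begin at {v0}:
  [1] b ⇒ {v1}
  [2] d ⇒ ∅ (Q stuck)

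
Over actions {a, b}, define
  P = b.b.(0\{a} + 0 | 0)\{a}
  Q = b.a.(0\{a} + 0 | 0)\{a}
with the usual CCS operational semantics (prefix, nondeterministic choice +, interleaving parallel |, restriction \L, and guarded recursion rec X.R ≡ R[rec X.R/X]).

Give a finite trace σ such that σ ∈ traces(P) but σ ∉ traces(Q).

bb

LTS(P): 3 reachable states
  s0 = b.b.(0\{a} + 0 | 0)\{a} has moves -b-> s1
  s1 = b.(0\{a} + 0 | 0)\{a} has moves -b-> s2
  s2 = (0\{a} + 0 | 0)\{a} has moves stopped
LTS(Q): 3 reachable states
  t0 = b.a.(0\{a} + 0 | 0)\{a} has moves -b-> t1
  t1 = a.(0\{a} + 0 | 0)\{a} has moves -a-> t2
  t2 = (0\{a} + 0 | 0)\{a} has moves stopped
Run σ = ⟨bb⟩ on P: start {s0}
  step 1 (b): {s1}
  step 2 (b): {s2}
  ✓ P
Run σ = ⟨bb⟩ on Q: start {t0}
  step 1 (b): {t1}
  step 2 (b): ∅ (Q stuck)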